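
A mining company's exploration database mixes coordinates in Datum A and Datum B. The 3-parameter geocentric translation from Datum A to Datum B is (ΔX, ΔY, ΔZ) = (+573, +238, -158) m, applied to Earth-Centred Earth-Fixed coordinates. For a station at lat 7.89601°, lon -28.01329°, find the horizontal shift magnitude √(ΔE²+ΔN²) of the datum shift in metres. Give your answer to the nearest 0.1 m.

At φ = 7.89601°, λ = -28.01329°: sin φ = 0.137376, cos φ = 0.990519, sin λ = -0.469676, cos λ = 0.882839.
ΔE = −sin λ·ΔX + cos λ·ΔY = −(-0.469676)·(573) + (0.882839)·(238) = 479.24 m.
ΔN = −sin φ cos λ·ΔX − sin φ sin λ·ΔY + cos φ·ΔZ = −(0.137376)(0.882839)(573) − (0.137376)(-0.469676)(238) + (0.990519)(-158) = -210.64 m.
Horizontal magnitude = √(ΔE² + ΔN²) = √(479.24² + (-210.64)²) = 523.49 m.

523.5 m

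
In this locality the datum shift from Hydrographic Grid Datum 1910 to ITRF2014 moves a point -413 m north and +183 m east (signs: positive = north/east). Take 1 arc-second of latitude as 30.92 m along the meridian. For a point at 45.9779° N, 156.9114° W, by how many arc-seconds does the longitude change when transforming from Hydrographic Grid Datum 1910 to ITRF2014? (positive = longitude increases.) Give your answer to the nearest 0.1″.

At latitude 45.9779°, cos φ = 0.694936.
1″ of longitude at this latitude = 30.92 × cos φ = 21.4874 m, so Δλ = 183.0 / 21.4874 = 8.517″.

Δλ = 8.5″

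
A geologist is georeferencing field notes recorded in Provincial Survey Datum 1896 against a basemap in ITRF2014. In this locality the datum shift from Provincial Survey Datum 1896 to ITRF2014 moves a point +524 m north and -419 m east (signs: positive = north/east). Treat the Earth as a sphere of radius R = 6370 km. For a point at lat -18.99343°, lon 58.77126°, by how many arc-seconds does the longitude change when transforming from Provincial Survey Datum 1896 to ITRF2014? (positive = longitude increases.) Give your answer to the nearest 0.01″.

At latitude -18.99343°, cos φ = 0.945556.
One radian of longitude at latitude φ spans R cos φ, so Δλ = ΔE / (R cos φ) = -419.0 / (6370000 × 0.945556) = -6.9564e-05 rad = -14.349″.

Δλ = -14.35″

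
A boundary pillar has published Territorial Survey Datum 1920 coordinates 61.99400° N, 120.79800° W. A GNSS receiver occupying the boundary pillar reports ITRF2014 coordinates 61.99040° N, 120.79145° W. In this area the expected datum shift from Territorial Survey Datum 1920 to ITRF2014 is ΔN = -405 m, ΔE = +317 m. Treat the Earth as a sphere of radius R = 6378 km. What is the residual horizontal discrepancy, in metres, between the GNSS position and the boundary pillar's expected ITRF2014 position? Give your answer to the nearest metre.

26 m

Observed coordinate differences: Δφ = -0.00360°, Δλ = +0.00655°.
Converting to metres (1° lat = 111317 m, cos φ = 0.469564): observed ΔN = -400.7 m, observed ΔE = 342.4 m.
Subtracting the expected shift leaves a residual of -400.7 − (-405) = 4.3 m north and 342.4 − (317) = 25.4 m east.
Residual distance = √(4.3² + 25.4²) = 25.7 m.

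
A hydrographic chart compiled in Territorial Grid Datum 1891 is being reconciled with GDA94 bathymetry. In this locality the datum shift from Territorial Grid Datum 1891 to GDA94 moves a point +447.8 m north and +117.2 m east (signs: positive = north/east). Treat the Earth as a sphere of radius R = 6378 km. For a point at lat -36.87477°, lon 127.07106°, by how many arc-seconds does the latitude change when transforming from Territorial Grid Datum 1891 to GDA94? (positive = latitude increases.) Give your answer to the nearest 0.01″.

Δφ = 14.48″

On a sphere of radius R, 1 rad of latitude = R, so Δφ = ΔN / R = 447.8 / 6378000 = 7.0210e-05 rad = 14.482″.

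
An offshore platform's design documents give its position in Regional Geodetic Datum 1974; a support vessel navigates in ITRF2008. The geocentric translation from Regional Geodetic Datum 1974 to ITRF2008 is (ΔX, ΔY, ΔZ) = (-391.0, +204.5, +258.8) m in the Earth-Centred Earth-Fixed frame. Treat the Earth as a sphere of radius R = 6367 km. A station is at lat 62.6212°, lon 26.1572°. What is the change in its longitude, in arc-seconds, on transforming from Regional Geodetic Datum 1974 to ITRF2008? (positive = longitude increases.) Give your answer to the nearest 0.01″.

Δλ = 25.07″

sin φ = 0.887986, cos φ = 0.459871, sin λ = 0.440835, cos λ = 0.897588.
East component: ΔE = −sin λ·ΔX + cos λ·ΔY = −(0.440835)(-391.0) + (0.897588)(204.5) = 355.92 m.
1° of latitude spans πR/180 = 111125 m; at latitude φ, 1° of longitude spans that × cos φ = 51103.2 m, so Δλ = 355.92 / 51103.2 × 3600 = 25.073″.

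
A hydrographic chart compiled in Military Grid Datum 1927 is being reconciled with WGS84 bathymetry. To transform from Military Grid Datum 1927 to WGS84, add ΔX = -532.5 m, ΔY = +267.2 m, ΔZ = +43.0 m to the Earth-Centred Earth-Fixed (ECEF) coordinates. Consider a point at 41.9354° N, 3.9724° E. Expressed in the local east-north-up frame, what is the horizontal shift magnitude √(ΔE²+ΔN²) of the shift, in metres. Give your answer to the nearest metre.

482 m

At φ = 41.9354°, λ = 3.9724°: sin φ = 0.668292, cos φ = 0.743899, sin λ = 0.069276, cos λ = 0.997598.
ΔE = −sin λ·ΔX + cos λ·ΔY = −(0.069276)·(-532.5) + (0.997598)·(267.2) = 303.45 m.
ΔN = −sin φ cos λ·ΔX − sin φ sin λ·ΔY + cos φ·ΔZ = −(0.668292)(0.997598)(-532.5) − (0.668292)(0.069276)(267.2) + (0.743899)(43.0) = 374.63 m.
Horizontal magnitude = √(ΔE² + ΔN²) = √(303.45² + 374.63²) = 482.11 m.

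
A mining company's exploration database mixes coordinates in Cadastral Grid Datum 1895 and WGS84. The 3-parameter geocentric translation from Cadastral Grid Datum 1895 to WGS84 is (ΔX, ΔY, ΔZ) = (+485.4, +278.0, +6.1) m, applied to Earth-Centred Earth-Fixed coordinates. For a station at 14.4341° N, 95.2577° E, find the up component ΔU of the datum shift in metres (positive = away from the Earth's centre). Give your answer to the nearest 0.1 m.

ΔU = 226.5 m

The local up (radial) axis is (cos φ cos λ, cos φ sin λ, sin φ), giving ΔU = -43.076 + 268.092 + 1.521 = 226.54 m.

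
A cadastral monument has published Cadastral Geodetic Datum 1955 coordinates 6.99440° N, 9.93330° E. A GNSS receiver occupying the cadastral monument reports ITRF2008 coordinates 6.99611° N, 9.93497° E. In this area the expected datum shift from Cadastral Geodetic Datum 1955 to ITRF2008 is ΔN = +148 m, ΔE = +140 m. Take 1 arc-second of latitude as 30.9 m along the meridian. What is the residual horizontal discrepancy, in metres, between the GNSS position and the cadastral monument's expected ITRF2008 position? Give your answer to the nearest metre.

61 m

Observed coordinate differences: Δφ = +0.00171°, Δλ = +0.00167°.
Converting to metres (1° lat = 111240 m, cos φ = 0.992558): observed ΔN = 190.2 m, observed ΔE = 184.4 m.
Subtracting the expected shift leaves a residual of 190.2 − (148) = 42.2 m north and 184.4 − (140) = 44.4 m east.
Residual distance = √(42.2² + 44.4²) = 61.3 m.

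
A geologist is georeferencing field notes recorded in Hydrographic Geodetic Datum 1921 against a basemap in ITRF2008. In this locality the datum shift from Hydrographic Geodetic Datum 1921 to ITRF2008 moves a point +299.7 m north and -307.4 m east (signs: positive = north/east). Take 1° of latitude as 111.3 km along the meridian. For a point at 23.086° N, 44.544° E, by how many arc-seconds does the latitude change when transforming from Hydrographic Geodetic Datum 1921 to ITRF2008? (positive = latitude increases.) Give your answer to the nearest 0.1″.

1° of latitude = 111.3 km, so Δφ = 299.7 / 111300 = 0.0026927° = 9.694″.

Δφ = 9.7″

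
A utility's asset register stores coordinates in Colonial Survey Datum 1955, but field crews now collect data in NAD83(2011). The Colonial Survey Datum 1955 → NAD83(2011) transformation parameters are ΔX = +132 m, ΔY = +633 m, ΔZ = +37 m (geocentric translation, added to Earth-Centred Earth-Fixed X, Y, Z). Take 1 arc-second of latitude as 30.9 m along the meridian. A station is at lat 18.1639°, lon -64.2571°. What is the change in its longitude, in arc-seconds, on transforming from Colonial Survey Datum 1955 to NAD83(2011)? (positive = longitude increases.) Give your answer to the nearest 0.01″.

Δλ = 13.41″

sin φ = 0.311736, cos φ = 0.950169, sin λ = -0.900752, cos λ = 0.434334.
East component: ΔE = −sin λ·ΔX + cos λ·ΔY = −(-0.900752)(132) + (0.434334)(633) = 393.83 m.
1° of latitude spans 3600 × 30.90 = 111240 m; at latitude φ, 1° of longitude spans that × cos φ = 105696.8 m, so Δλ = 393.83 / 105696.8 × 3600 = 13.414″.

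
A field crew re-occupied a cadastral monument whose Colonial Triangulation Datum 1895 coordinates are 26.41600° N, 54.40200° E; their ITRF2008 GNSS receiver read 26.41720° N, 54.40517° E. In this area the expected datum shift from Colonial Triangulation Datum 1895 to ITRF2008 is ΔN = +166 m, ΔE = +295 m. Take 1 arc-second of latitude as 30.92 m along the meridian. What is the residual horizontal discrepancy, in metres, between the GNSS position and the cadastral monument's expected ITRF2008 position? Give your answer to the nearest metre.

Observed coordinate differences: Δφ = +0.00120°, Δλ = +0.00317°.
Converting to metres (1° lat = 111312 m, cos φ = 0.895588): observed ΔN = 133.6 m, observed ΔE = 316.0 m.
Subtracting the expected shift leaves a residual of 133.6 − (166) = -32.4 m north and 316.0 − (295) = 21.0 m east.
Residual distance = √((-32.4)² + 21.0²) = 38.6 m.

39 m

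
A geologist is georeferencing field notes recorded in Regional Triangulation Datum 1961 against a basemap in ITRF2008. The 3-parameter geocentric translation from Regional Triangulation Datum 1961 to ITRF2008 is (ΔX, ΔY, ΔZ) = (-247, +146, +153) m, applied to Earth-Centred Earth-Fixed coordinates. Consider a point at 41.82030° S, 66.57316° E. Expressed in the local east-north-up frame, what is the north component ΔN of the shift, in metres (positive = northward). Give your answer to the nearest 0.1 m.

ΔN = 137.9 m

At φ = -41.82030°, λ = 66.57316°: sin φ = -0.666797, cos φ = 0.745240, sin λ = 0.917568, cos λ = 0.397578.
ΔN = −sin φ cos λ·ΔX − sin φ sin λ·ΔY + cos φ·ΔZ = −(-0.666797)(0.397578)(-247) − (-0.666797)(0.917568)(146) + (0.745240)(153) = 137.87 m.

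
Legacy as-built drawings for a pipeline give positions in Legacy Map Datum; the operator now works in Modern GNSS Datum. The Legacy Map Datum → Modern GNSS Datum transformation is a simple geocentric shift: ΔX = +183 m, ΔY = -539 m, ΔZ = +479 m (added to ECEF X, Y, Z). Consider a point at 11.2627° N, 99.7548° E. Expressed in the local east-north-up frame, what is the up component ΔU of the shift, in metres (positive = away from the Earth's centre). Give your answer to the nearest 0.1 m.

ΔU = -457.8 m

The local up (radial) axis is (cos φ cos λ, cos φ sin λ, sin φ), giving ΔU = -30.409 − 520.977 + 93.552 = -457.83 m.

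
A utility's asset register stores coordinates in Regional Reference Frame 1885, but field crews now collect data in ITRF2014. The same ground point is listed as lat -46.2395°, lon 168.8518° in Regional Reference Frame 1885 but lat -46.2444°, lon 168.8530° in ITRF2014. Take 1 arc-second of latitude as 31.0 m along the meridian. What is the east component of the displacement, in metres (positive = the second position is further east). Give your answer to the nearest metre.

Δφ = -46.2444° − -46.2395° = -0.0049°; Δλ = 168.8530° − 168.8518° = +0.0012°.
1° of latitude = 3600 × 31.00 = 111600 m.
ΔN = Δφ × 111600 = -546.8 m; ΔE = Δλ × 111600 × cos(-46.2395°) = +0.0012 × 111600 × 0.691645 = 92.6 m.

ΔE = 93 m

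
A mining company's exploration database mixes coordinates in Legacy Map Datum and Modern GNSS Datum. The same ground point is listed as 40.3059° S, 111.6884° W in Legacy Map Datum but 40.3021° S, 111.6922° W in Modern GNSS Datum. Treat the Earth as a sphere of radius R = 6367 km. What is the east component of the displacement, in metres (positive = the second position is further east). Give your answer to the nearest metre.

Δφ = -40.3021° − -40.3059° = +0.0038°; Δλ = -111.6922° − -111.6884° = -0.0038°.
1° along a meridian = πR/180 = 111125 m.
ΔN = Δφ × 111125 = 422.3 m; ΔE = Δλ × 111125 × cos(-40.3059°) = -0.0038 × 111125 × 0.762602 = -322.0 m.

ΔE = -322 m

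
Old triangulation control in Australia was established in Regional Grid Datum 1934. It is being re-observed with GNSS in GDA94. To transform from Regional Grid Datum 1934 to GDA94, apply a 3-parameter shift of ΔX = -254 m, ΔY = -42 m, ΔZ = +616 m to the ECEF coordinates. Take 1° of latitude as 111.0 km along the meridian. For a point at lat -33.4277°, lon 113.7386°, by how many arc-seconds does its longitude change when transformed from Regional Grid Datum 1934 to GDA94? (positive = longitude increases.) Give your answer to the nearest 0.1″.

sin φ = -0.550884, cos φ = 0.834582, sin λ = 0.915392, cos λ = -0.402565.
East component: ΔE = −sin λ·ΔX + cos λ·ΔY = −(0.915392)(-254) + (-0.402565)(-42) = 249.42 m.
1° of latitude spans 111000 m; at latitude φ, 1° of longitude spans that × cos φ = 92638.6 m, so Δλ = 249.42 / 92638.6 × 3600 = 9.693″.

Δλ = 9.7″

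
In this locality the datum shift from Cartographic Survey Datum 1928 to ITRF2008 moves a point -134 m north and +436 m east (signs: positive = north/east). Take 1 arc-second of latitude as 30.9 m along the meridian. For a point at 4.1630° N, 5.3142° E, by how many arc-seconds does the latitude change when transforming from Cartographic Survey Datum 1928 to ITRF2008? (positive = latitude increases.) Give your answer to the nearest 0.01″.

Δφ = -4.34″

1″ of latitude = 30.90 m, so Δφ = -134.0 / 30.90 = -4.337″.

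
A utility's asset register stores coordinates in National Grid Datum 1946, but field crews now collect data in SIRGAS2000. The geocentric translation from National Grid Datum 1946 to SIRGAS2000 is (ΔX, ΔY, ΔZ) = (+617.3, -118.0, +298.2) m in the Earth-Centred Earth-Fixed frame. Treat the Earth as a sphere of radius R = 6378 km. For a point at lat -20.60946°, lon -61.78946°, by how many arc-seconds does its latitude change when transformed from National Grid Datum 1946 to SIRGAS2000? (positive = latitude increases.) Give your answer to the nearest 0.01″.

sin φ = -0.351996, cos φ = 0.936001, sin λ = -0.881217, cos λ = 0.472713.
North component: ΔN = −sin φ cos λ·ΔX − sin φ sin λ·ΔY + cos φ·ΔZ = −(-0.351996)(0.472713)(617.3) − (-0.351996)(-0.881217)(-118.0) + (0.936001)(298.2) = 418.43 m.
1° of latitude spans πR/180 = 111317 m, so Δφ = 418.43 / 111317 × 3600 = 13.532″.

Δφ = 13.53″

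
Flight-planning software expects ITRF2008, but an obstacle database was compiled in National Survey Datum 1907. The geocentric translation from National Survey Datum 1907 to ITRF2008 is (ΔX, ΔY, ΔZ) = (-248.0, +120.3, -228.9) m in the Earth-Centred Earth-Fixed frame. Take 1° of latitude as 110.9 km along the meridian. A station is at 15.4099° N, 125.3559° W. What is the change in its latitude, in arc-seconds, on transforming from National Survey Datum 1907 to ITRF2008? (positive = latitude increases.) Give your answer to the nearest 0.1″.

sin φ = 0.265723, cos φ = 0.964050, sin λ = -0.815573, cos λ = -0.578654.
North component: ΔN = −sin φ cos λ·ΔX − sin φ sin λ·ΔY + cos φ·ΔZ = −(0.265723)(-0.578654)(-248.0) − (0.265723)(-0.815573)(120.3) + (0.964050)(-228.9) = -232.73 m.
1° of latitude spans 110900 m, so Δφ = -232.73 / 110900 × 3600 = -7.555″.

Δφ = -7.6″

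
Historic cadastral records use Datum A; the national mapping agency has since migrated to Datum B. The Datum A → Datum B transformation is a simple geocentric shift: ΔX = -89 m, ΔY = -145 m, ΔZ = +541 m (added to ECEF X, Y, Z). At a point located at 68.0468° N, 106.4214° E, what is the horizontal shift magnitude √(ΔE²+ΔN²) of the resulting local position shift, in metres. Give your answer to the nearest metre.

The local east axis at (φ, λ) is (−sin λ, cos λ, 0), so ΔE = −sin(106.4214°)·(-89) + cos(106.4214°)·(-145) = 126.36 m.
The local north axis is (−sin φ cos λ, −sin φ sin λ, cos φ), giving ΔN = -23.336 + 129.000 + 202.252 = 307.92 m.
Horizontal magnitude = √(ΔE² + ΔN²) = √(126.36² + 307.92²) = 332.84 m.

333 m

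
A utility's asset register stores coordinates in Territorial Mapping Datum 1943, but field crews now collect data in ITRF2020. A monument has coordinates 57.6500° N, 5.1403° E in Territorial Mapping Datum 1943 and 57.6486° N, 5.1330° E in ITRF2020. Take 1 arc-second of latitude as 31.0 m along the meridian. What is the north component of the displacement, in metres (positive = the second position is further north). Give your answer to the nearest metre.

Δφ = 57.6486° − 57.6500° = -0.0014°; Δλ = 5.1330° − 5.1403° = -0.0073°.
1° of latitude = 3600 × 31.00 = 111600 m.
ΔN = Δφ × 111600 = -156.2 m; ΔE = Δλ × 111600 × cos(57.6500°) = -0.0073 × 111600 × 0.535090 = -435.9 m.

ΔN = -156 m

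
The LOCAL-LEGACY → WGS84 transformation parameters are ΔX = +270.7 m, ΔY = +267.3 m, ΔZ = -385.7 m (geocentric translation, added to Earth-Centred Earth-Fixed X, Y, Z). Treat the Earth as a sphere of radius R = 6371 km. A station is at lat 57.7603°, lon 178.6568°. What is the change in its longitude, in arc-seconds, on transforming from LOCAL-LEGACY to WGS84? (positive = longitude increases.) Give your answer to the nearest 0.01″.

sin φ = 0.845824, cos φ = 0.533462, sin λ = 0.023441, cos λ = -0.999725.
East component: ΔE = −sin λ·ΔX + cos λ·ΔY = −(0.023441)(270.7) + (-0.999725)(267.3) = -273.57 m.
1° of latitude spans πR/180 = 111195 m; at latitude φ, 1° of longitude spans that × cos φ = 59318.3 m, so Δλ = -273.57 / 59318.3 × 3600 = -16.603″.

Δλ = -16.60″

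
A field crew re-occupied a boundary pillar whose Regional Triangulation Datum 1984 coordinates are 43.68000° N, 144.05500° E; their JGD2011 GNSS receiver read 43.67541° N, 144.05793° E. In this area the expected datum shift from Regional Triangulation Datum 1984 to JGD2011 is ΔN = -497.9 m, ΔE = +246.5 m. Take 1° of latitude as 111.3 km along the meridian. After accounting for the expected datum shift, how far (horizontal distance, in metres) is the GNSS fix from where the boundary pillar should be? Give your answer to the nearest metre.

17 m

Observed coordinate differences: Δφ = -0.00459°, Δλ = +0.00293°.
Converting to metres (1° lat = 111300 m, cos φ = 0.723208): observed ΔN = -510.9 m, observed ΔE = 235.8 m.
Subtracting the expected shift leaves a residual of -510.9 − (-497.9) = -13.0 m north and 235.8 − (246.5) = -10.7 m east.
Residual distance = √((-13.0)² + (-10.7)²) = 16.8 m.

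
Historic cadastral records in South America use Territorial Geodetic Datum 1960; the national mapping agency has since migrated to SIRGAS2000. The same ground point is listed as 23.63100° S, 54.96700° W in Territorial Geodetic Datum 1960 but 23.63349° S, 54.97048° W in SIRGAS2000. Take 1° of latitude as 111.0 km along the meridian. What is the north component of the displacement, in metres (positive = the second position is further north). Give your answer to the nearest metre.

Δφ = -23.63349° − -23.63100° = -0.00249°; Δλ = -54.97048° − -54.96700° = -0.00348°.
ΔN = Δφ × 111000 = -276.4 m; ΔE = Δλ × 111000 × cos(-23.63100°) = -0.00348 × 111000 × 0.916146 = -353.9 m.

ΔN = -276 m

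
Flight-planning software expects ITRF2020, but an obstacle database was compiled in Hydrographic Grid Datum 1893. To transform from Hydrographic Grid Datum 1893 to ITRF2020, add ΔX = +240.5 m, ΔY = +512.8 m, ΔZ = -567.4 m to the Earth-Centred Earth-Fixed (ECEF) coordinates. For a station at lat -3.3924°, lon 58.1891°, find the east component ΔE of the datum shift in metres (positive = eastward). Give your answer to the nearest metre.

The local east axis at (φ, λ) is (−sin λ, cos λ, 0), so ΔE = −sin(58.1891°)·240.5 + cos(58.1891°)·512.8 = 65.93 m.

ΔE = 66 m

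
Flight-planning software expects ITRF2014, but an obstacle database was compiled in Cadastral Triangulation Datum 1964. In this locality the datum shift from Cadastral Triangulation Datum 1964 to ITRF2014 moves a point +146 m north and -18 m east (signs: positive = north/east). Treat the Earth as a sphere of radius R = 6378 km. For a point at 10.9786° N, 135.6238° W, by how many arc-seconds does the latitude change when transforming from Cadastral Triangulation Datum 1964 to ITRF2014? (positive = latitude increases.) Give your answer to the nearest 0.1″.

Δφ = 4.7″

On a sphere of radius R, 1 rad of latitude = R, so Δφ = ΔN / R = 146.0 / 6378000 = 2.2891e-05 rad = 4.722″.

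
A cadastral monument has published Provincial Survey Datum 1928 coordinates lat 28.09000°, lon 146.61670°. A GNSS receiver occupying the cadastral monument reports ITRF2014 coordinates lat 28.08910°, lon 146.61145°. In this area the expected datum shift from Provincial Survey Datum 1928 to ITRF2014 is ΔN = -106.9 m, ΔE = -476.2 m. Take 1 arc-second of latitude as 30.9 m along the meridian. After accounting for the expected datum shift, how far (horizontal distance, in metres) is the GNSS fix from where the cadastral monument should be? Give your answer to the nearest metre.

40 m

Observed coordinate differences: Δφ = -0.00090°, Δλ = -0.00525°.
Converting to metres (1° lat = 111240 m, cos φ = 0.882209): observed ΔN = -100.1 m, observed ΔE = -515.2 m.
Subtracting the expected shift leaves a residual of -100.1 − (-106.9) = 6.8 m north and -515.2 − (-476.2) = -39.0 m east.
Residual distance = √(6.8² + (-39.0)²) = 39.6 m.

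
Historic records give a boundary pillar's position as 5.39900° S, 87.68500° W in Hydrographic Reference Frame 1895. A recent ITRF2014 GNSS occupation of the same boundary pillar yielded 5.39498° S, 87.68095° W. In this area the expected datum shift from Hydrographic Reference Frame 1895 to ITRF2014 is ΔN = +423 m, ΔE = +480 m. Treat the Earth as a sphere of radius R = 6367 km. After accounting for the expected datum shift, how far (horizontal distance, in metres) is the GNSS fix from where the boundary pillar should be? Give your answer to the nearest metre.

Observed coordinate differences: Δφ = +0.00402°, Δλ = +0.00405°.
Converting to metres (1° lat = 111125 m, cos φ = 0.995564): observed ΔN = 446.7 m, observed ΔE = 448.1 m.
Subtracting the expected shift leaves a residual of 446.7 − (423) = 23.7 m north and 448.1 − (480) = -31.9 m east.
Residual distance = √(23.7² + (-31.9)²) = 39.8 m.

40 m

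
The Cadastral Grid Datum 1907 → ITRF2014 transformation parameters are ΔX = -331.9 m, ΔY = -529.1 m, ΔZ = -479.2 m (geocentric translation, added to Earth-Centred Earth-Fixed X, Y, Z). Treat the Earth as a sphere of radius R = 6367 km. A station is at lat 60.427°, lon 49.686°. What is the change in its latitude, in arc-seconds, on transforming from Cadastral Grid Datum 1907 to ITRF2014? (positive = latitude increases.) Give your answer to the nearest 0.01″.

Δφ = 9.76″

sin φ = 0.869728, cos φ = 0.493532, sin λ = 0.762510, cos λ = 0.646976.
North component: ΔN = −sin φ cos λ·ΔX − sin φ sin λ·ΔY + cos φ·ΔZ = −(0.869728)(0.646976)(-331.9) − (0.869728)(0.762510)(-529.1) + (0.493532)(-479.2) = 301.14 m.
1° of latitude spans πR/180 = 111125 m, so Δφ = 301.14 / 111125 × 3600 = 9.756″.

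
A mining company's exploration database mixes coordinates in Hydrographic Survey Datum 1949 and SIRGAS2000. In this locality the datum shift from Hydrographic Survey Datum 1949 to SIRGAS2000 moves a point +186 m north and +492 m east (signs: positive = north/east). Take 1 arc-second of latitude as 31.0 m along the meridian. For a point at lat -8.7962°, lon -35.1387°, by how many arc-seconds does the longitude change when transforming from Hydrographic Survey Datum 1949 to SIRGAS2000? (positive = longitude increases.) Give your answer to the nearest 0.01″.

Δλ = 16.06″

At latitude -8.7962°, cos φ = 0.988239.
1″ of longitude at this latitude = 31.00 × cos φ = 30.6354 m, so Δλ = 492.0 / 30.6354 = 16.060″.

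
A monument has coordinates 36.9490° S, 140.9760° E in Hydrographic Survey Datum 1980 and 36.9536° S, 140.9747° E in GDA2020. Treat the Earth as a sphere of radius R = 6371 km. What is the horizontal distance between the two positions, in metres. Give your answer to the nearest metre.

524 m

Δφ = -36.9536° − -36.9490° = -0.0046°; Δλ = 140.9747° − 140.9760° = -0.0013°.
1° along a meridian = πR/180 = 111195 m.
ΔN = Δφ × 111195 = -511.5 m; ΔE = Δλ × 111195 × cos(-36.9490°) = -0.0013 × 111195 × 0.799171 = -115.5 m.
Distance = √(ΔE² + ΔN²) = √((-115.5)² + (-511.5)²) = 524.4 m.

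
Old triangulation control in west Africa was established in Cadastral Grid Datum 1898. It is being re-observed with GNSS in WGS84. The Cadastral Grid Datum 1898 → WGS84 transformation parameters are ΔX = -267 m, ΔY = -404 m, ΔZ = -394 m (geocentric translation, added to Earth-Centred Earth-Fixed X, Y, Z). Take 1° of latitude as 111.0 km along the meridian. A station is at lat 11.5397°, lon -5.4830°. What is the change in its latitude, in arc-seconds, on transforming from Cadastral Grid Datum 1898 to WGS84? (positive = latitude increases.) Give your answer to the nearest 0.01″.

Δφ = -11.05″

sin φ = 0.200047, cos φ = 0.979786, sin λ = -0.095550, cos λ = 0.995425.
North component: ΔN = −sin φ cos λ·ΔX − sin φ sin λ·ΔY + cos φ·ΔZ = −(0.200047)(0.995425)(-267) − (0.200047)(-0.095550)(-404) + (0.979786)(-394) = -340.59 m.
1° of latitude spans 111000 m, so Δφ = -340.59 / 111000 × 3600 = -11.046″.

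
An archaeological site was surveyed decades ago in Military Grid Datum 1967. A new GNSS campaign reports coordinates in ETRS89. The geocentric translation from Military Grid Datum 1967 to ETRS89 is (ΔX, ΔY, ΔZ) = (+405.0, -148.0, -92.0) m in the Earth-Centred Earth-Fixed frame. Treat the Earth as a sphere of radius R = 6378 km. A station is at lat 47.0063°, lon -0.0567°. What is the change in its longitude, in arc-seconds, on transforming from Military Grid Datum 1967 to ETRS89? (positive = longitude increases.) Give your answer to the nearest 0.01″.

sin φ = 0.731429, cos φ = 0.681918, sin λ = -0.000990, cos λ = 1.000000.
East component: ΔE = −sin λ·ΔX + cos λ·ΔY = −(-0.000990)(405.0) + (1.000000)(-148.0) = -147.60 m.
1° of latitude spans πR/180 = 111317 m; at latitude φ, 1° of longitude spans that × cos φ = 75909.1 m, so Δλ = -147.60 / 75909.1 × 3600 = -7.000″.

Δλ = -7.00″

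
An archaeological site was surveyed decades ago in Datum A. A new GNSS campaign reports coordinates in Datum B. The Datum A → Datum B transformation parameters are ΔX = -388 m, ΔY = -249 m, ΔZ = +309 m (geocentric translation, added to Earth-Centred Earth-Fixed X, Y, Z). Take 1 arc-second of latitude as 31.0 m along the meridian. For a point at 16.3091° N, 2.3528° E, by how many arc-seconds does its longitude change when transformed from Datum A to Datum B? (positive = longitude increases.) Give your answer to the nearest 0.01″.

sin φ = 0.280819, cos φ = 0.959761, sin λ = 0.041053, cos λ = 0.999157.
East component: ΔE = −sin λ·ΔX + cos λ·ΔY = −(0.041053)(-388) + (0.999157)(-249) = -232.86 m.
1° of latitude spans 3600 × 31.00 = 111600 m; at latitude φ, 1° of longitude spans that × cos φ = 107109.3 m, so Δλ = -232.86 / 107109.3 × 3600 = -7.827″.

Δλ = -7.83″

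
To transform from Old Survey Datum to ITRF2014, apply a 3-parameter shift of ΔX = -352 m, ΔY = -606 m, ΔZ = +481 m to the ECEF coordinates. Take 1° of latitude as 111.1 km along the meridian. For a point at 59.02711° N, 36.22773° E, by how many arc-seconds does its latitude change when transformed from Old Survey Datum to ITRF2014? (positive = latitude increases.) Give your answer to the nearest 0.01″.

sin φ = 0.857411, cos φ = 0.514632, sin λ = 0.590996, cos λ = 0.806674.
North component: ΔN = −sin φ cos λ·ΔX − sin φ sin λ·ΔY + cos φ·ΔZ = −(0.857411)(0.806674)(-352) − (0.857411)(0.590996)(-606) + (0.514632)(481) = 798.08 m.
1° of latitude spans 111100 m, so Δφ = 798.08 / 111100 × 3600 = 25.860″.

Δφ = 25.86″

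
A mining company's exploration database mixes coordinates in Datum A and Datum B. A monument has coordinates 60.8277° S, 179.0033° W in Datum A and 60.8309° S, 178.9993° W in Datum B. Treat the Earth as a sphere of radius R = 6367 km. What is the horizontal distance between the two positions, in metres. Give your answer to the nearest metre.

Δφ = -60.8309° − -60.8277° = -0.0032°; Δλ = -178.9993° − -179.0033° = +0.0040°.
1° along a meridian = πR/180 = 111125 m.
ΔN = Δφ × 111125 = -355.6 m; ΔE = Δλ × 111125 × cos(-60.8277°) = +0.0040 × 111125 × 0.487438 = 216.7 m.
Distance = √(ΔE² + ΔN²) = √(216.7² + (-355.6)²) = 416.4 m.

416 m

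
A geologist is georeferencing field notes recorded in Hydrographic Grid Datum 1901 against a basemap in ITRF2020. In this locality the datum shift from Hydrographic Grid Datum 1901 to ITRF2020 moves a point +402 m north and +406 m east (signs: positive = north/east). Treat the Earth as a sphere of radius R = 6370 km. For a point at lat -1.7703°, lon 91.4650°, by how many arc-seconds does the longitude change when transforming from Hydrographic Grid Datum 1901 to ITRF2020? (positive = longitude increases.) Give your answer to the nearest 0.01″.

Δλ = 13.15″

At latitude -1.7703°, cos φ = 0.999523.
One radian of longitude at latitude φ spans R cos φ, so Δλ = ΔE / (R cos φ) = 406.0 / (6370000 × 0.999523) = 6.3767e-05 rad = 13.153″.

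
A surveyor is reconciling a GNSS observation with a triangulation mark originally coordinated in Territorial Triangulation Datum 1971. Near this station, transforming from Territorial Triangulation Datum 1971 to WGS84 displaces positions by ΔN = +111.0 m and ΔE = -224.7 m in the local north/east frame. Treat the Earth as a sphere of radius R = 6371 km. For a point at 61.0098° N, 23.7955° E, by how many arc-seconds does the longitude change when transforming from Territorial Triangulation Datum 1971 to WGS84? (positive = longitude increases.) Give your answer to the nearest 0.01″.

Δλ = -15.01″

At latitude 61.0098°, cos φ = 0.484660.
One radian of longitude at latitude φ spans R cos φ, so Δλ = ΔE / (R cos φ) = -224.7 / (6371000 × 0.484660) = -7.2771e-05 rad = -15.010″.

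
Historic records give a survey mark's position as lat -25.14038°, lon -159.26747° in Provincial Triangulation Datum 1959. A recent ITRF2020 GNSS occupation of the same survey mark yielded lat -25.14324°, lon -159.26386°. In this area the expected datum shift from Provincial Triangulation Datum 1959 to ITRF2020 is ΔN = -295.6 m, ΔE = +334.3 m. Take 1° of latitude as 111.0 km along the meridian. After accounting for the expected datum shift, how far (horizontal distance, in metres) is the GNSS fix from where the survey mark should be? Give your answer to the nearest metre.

36 m

Observed coordinate differences: Δφ = -0.00286°, Δλ = +0.00361°.
Converting to metres (1° lat = 111000 m, cos φ = 0.905270): observed ΔN = -317.5 m, observed ΔE = 362.8 m.
Subtracting the expected shift leaves a residual of -317.5 − (-295.6) = -21.9 m north and 362.8 − (334.3) = 28.5 m east.
Residual distance = √((-21.9)² + 28.5²) = 35.9 m.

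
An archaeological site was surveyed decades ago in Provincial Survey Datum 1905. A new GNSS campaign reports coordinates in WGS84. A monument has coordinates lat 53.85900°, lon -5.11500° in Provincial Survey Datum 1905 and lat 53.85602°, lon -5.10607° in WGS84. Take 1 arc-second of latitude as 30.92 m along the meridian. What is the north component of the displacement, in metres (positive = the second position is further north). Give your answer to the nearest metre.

ΔN = -332 m

Δφ = 53.85602° − 53.85900° = -0.00298°; Δλ = -5.10607° − -5.11500° = +0.00893°.
1° of latitude = 3600 × 30.92 = 111312 m.
ΔN = Δφ × 111312 = -331.7 m; ΔE = Δλ × 111312 × cos(53.85900°) = +0.00893 × 111312 × 0.589774 = 586.2 m.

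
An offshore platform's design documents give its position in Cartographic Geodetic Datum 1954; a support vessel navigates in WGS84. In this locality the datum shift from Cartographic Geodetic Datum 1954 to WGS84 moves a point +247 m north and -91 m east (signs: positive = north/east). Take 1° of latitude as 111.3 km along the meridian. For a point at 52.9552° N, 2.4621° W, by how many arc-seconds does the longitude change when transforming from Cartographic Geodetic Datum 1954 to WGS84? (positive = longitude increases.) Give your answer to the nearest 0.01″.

At latitude 52.9552°, cos φ = 0.602439.
1° of longitude at this latitude = 111.3 × cos φ = 67.05 km, so Δλ = -91.0 / 67051.5 = -0.0013572° = -4.886″.

Δλ = -4.89″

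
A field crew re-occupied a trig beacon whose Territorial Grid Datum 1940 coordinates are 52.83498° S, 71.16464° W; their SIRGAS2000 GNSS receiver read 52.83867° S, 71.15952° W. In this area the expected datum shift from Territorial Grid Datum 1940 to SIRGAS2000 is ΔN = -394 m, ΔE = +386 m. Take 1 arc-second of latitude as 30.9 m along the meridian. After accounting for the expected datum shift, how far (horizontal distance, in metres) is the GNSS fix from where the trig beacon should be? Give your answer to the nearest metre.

45 m

Observed coordinate differences: Δφ = -0.00369°, Δλ = +0.00512°.
Converting to metres (1° lat = 111240 m, cos φ = 0.604113): observed ΔN = -410.5 m, observed ΔE = 344.1 m.
Subtracting the expected shift leaves a residual of -410.5 − (-394) = -16.5 m north and 344.1 − (386) = -41.9 m east.
Residual distance = √((-16.5)² + (-41.9)²) = 45.0 m.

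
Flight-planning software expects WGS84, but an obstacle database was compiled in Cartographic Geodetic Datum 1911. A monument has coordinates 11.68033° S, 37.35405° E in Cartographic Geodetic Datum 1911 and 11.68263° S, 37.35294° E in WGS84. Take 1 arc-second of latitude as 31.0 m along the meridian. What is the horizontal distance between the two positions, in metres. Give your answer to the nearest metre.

284 m

Δφ = -11.68263° − -11.68033° = -0.00230°; Δλ = 37.35294° − 37.35405° = -0.00111°.
1° of latitude = 3600 × 31.00 = 111600 m.
ΔN = Δφ × 111600 = -256.7 m; ΔE = Δλ × 111600 × cos(-11.68033°) = -0.00111 × 111600 × 0.979292 = -121.3 m.
Distance = √(ΔE² + ΔN²) = √((-121.3)² + (-256.7)²) = 283.9 m.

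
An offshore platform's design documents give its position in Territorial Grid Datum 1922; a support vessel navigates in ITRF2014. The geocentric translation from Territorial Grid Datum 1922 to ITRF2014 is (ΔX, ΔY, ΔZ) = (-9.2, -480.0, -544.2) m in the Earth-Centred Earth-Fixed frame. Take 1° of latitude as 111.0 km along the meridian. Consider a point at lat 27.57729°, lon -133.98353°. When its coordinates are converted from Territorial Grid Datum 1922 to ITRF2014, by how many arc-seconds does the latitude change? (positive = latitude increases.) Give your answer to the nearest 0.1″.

Δφ = -20.9″

sin φ = 0.462945, cos φ = 0.886387, sin λ = -0.719539, cos λ = -0.694452.
North component: ΔN = −sin φ cos λ·ΔX − sin φ sin λ·ΔY + cos φ·ΔZ = −(0.462945)(-0.694452)(-9.2) − (0.462945)(-0.719539)(-480.0) + (0.886387)(-544.2) = -645.22 m.
1° of latitude spans 111000 m, so Δφ = -645.22 / 111000 × 3600 = -20.926″.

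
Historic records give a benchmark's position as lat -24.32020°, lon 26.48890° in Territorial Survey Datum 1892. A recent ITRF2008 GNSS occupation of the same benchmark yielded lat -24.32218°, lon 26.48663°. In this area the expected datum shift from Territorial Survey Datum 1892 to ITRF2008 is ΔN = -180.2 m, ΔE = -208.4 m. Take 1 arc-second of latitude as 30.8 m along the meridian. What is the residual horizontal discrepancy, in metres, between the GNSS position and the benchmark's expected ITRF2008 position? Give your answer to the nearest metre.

45 m

Observed coordinate differences: Δφ = -0.00198°, Δλ = -0.00227°.
Converting to metres (1° lat = 110880 m, cos φ = 0.911258): observed ΔN = -219.5 m, observed ΔE = -229.4 m.
Subtracting the expected shift leaves a residual of -219.5 − (-180.2) = -39.3 m north and -229.4 − (-208.4) = -21.0 m east.
Residual distance = √((-39.3)² + (-21.0)²) = 44.6 m.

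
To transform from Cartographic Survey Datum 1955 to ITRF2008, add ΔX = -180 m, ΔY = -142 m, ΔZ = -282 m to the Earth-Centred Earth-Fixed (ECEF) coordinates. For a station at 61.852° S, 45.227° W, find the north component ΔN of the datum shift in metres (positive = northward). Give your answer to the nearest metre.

The local north axis is (−sin φ cos λ, −sin φ sin λ, cos φ), giving ΔN = -111.781 + 88.884 − 133.034 = -155.93 m.

ΔN = -156 m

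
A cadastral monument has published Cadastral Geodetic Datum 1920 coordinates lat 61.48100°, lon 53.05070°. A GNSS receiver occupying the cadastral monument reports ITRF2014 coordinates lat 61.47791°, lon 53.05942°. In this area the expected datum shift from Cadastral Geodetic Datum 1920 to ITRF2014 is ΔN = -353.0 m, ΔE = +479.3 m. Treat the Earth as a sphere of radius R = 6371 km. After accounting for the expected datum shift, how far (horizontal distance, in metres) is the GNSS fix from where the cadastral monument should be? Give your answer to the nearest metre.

19 m

Observed coordinate differences: Δφ = -0.00309°, Δλ = +0.00872°.
Converting to metres (1° lat = 111195 m, cos φ = 0.477450): observed ΔN = -343.6 m, observed ΔE = 462.9 m.
Subtracting the expected shift leaves a residual of -343.6 − (-353.0) = 9.4 m north and 462.9 − (479.3) = -16.4 m east.
Residual distance = √(9.4² + (-16.4)²) = 18.9 m.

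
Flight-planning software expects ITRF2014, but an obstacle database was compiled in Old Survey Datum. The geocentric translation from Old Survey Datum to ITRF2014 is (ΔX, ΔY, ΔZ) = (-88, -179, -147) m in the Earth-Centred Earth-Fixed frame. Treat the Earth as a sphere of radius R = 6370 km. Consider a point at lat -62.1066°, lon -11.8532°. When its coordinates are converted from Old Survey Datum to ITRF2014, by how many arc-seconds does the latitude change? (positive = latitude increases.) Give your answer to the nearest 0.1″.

Δφ = -3.6″

sin φ = -0.883820, cos φ = 0.467828, sin λ = -0.205405, cos λ = 0.978677.
North component: ΔN = −sin φ cos λ·ΔX − sin φ sin λ·ΔY + cos φ·ΔZ = −(-0.883820)(0.978677)(-88) − (-0.883820)(-0.205405)(-179) + (0.467828)(-147) = -112.39 m.
1° of latitude spans πR/180 = 111177 m, so Δφ = -112.39 / 111177 × 3600 = -3.639″.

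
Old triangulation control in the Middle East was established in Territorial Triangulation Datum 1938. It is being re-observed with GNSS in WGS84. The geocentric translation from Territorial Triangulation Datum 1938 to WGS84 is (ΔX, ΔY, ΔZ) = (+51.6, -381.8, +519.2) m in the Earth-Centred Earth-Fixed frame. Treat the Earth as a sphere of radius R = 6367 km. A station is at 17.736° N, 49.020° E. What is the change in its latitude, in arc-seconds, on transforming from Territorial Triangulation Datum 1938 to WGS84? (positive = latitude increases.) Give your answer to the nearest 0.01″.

Δφ = 18.53″

sin φ = 0.304632, cos φ = 0.952470, sin λ = 0.754939, cos λ = 0.655796.
North component: ΔN = −sin φ cos λ·ΔX − sin φ sin λ·ΔY + cos φ·ΔZ = −(0.304632)(0.655796)(51.6) − (0.304632)(0.754939)(-381.8) + (0.952470)(519.2) = 572.02 m.
1° of latitude spans πR/180 = 111125 m, so Δφ = 572.02 / 111125 × 3600 = 18.531″.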